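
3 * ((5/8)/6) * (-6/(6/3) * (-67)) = 62.81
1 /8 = 0.12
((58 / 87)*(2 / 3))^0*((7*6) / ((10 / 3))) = 63 / 5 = 12.60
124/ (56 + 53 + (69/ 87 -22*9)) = -1798/ 1279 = -1.41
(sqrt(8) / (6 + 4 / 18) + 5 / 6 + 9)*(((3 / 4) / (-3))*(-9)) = 81*sqrt(2) / 112 + 177 / 8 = 23.15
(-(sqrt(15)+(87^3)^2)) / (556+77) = -144542067003 / 211 - sqrt(15) / 633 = -685033492.91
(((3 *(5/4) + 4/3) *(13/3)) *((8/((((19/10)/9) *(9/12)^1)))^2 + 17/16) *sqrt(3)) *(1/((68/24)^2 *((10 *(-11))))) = -110.35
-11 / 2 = -5.50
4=4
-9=-9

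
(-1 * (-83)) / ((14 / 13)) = 1079 / 14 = 77.07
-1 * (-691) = 691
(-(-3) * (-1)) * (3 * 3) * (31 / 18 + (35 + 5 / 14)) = -7008 / 7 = -1001.14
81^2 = 6561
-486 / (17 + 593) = -243 / 305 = -0.80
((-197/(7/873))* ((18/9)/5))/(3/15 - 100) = 343962/3493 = 98.47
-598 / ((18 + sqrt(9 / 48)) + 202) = -161920 / 59569 + 184 *sqrt(3) / 59569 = -2.71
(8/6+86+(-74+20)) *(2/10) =20/3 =6.67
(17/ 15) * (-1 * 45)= -51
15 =15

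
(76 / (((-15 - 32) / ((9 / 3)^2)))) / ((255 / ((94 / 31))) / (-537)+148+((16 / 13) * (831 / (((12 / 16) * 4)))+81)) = -353704 / 13847731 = -0.03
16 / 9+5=61 / 9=6.78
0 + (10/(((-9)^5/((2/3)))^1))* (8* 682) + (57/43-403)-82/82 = -3071992465/7617321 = -403.29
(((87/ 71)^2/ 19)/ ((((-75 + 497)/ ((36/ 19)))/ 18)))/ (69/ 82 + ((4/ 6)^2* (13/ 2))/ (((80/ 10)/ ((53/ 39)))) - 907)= -10859032368/ 1539865865579267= -0.00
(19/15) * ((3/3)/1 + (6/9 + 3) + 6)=608/45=13.51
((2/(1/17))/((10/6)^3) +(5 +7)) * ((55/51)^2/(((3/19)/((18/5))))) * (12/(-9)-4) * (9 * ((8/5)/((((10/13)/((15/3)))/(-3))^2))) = -541133543808/36125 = -14979475.26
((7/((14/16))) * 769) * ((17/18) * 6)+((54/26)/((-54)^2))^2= 68719218049/1971216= 34861.33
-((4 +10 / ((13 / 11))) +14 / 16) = -1387 / 104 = -13.34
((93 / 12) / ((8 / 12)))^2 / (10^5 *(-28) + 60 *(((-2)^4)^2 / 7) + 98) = -60543 / 1253373056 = -0.00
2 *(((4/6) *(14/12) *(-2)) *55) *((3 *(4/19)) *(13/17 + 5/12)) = -127.67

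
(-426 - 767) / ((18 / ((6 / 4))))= -1193 / 12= -99.42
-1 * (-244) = 244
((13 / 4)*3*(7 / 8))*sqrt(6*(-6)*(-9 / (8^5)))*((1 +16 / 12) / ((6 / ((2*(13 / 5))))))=24843*sqrt(2) / 20480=1.72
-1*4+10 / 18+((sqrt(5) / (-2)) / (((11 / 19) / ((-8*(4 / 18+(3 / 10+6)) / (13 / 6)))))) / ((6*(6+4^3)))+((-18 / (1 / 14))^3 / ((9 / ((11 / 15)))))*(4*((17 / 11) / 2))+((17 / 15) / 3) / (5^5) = -4030390.53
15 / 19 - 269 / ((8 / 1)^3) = 2569 / 9728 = 0.26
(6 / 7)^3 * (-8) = -1728 / 343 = -5.04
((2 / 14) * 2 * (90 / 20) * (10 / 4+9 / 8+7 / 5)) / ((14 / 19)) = 34371 / 3920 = 8.77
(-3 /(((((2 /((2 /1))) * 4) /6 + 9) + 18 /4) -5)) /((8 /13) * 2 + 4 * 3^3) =-117 /39050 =-0.00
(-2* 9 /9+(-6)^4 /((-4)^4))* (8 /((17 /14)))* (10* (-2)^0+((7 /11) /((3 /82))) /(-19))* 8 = 15629824 /10659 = 1466.35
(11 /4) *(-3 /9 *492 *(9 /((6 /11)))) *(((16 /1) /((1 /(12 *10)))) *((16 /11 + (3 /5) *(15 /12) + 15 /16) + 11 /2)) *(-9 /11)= 101024820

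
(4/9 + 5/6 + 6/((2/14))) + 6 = 887/18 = 49.28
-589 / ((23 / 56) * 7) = -4712 / 23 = -204.87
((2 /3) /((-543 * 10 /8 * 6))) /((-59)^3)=4 /5018435865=0.00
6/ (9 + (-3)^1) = 1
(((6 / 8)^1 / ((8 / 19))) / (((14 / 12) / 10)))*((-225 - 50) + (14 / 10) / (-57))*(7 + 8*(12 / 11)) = -20340129 / 308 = -66039.38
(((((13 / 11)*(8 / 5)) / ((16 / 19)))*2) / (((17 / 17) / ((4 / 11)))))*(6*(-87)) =-852.46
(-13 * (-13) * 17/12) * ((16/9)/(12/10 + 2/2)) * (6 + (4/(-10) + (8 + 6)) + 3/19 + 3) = 24845704/5643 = 4402.92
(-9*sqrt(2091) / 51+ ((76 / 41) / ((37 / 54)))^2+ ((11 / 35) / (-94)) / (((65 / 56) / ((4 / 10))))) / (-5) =0.15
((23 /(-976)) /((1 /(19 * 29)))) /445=-12673 /434320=-0.03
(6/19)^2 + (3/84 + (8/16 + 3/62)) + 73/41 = 31659679/12847268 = 2.46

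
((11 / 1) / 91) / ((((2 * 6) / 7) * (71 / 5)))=55 / 11076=0.00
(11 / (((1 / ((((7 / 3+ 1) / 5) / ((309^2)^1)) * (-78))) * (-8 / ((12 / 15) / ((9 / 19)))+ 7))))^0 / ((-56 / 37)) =-37 / 56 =-0.66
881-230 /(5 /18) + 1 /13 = 690 /13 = 53.08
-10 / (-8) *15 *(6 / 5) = 45 / 2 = 22.50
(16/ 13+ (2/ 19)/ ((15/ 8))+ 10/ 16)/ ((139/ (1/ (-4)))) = -56669/ 16479840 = -0.00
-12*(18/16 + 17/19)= -921/38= -24.24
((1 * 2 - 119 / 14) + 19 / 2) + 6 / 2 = 6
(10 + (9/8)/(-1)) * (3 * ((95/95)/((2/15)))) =3195/16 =199.69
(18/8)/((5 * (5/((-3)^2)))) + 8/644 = 13241/16100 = 0.82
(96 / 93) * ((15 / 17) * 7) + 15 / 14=54945 / 7378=7.45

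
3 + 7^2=52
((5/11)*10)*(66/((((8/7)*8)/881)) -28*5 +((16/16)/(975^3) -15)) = 184028855765657/6525090000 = 28203.27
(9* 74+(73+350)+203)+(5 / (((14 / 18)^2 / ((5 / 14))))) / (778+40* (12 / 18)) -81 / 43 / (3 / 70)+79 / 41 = 3649351693037 / 2919535052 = 1249.98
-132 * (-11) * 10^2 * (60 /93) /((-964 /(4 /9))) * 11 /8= -1331000 /22413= -59.39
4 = 4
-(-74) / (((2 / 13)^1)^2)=6253 / 2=3126.50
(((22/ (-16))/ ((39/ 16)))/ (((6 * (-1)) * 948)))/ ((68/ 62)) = 341/ 3771144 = 0.00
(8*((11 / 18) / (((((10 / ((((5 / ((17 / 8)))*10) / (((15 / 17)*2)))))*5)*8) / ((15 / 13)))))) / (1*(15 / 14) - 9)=-308 / 12987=-0.02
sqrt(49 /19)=7 *sqrt(19) /19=1.61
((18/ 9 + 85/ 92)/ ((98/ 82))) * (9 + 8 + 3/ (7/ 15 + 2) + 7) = 10290057/ 166796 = 61.69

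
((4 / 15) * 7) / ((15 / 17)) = 476 / 225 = 2.12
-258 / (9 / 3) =-86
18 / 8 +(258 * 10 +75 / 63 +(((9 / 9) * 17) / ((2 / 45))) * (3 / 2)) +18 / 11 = 729689 / 231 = 3158.83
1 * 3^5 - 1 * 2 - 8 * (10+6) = 113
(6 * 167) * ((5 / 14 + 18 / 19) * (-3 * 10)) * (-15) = 78231150 / 133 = 588204.14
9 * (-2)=-18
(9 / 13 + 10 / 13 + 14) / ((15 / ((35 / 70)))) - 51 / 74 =-418 / 2405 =-0.17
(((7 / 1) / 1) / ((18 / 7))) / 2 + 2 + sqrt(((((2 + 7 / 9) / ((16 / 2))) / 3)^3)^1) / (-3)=121 / 36 - 125* sqrt(6) / 23328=3.35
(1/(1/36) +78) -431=-317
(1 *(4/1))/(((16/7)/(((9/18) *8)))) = 7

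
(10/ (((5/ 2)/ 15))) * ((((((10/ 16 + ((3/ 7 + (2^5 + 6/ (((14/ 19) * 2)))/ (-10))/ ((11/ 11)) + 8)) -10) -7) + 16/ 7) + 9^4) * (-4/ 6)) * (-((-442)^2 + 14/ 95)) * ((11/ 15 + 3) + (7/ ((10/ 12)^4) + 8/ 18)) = 238667010922047688/ 249375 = 957060695426.76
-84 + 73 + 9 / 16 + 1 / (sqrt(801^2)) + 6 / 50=-3305327 / 320400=-10.32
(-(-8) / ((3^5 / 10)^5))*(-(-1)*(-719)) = -575200000 / 847288609443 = -0.00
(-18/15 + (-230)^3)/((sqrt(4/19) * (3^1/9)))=-91252509 * sqrt(19)/5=-79552093.02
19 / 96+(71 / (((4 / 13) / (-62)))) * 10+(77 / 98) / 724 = -17401257875 / 121632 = -143064.80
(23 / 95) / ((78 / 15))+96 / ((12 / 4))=15831 / 494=32.05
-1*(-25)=25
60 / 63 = 20 / 21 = 0.95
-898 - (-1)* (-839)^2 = 703023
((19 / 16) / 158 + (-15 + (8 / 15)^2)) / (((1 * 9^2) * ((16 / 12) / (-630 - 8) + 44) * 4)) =-2668732627 / 2586588422400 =-0.00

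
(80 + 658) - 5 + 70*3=943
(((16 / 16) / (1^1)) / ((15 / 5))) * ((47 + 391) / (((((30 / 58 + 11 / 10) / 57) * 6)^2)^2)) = 8410838007091250 / 48382841521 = 173839.27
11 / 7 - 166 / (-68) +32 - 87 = -12135 / 238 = -50.99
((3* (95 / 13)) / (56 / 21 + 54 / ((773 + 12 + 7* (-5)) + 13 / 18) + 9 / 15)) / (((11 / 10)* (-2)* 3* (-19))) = 5067375 / 96770531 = 0.05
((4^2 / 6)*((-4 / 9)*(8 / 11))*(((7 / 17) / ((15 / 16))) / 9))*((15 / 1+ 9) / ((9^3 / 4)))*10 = -1835008 / 33126489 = -0.06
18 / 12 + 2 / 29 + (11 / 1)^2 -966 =-48919 / 58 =-843.43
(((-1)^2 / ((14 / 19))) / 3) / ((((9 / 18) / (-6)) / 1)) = -38 / 7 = -5.43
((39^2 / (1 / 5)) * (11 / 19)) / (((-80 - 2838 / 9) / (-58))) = 7277985 / 11267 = 645.96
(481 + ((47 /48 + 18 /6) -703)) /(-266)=0.82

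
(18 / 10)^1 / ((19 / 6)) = 54 / 95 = 0.57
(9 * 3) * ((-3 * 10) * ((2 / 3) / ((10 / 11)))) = -594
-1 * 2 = -2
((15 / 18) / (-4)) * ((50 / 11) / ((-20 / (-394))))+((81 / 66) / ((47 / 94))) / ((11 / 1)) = -53527 / 2904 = -18.43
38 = 38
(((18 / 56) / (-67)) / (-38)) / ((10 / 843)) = 7587 / 712880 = 0.01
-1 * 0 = 0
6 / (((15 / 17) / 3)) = 20.40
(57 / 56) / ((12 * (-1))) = -19 / 224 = -0.08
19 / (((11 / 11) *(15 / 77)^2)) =112651 / 225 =500.67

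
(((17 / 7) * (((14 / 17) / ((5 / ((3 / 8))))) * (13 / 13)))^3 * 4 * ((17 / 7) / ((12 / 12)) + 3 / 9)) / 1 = 261 / 7000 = 0.04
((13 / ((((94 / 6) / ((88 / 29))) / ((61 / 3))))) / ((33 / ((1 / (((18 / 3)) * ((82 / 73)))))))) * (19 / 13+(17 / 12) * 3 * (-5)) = -1527379 / 335298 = -4.56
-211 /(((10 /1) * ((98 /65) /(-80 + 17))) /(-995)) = -24563565 /28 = -877270.18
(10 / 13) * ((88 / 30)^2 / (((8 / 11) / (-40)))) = -42592 / 117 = -364.03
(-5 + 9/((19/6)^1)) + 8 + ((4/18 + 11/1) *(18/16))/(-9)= 4.44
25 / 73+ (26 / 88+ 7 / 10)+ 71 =1161747 / 16060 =72.34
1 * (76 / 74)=38 / 37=1.03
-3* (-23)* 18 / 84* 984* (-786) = -11435626.29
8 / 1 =8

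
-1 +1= 0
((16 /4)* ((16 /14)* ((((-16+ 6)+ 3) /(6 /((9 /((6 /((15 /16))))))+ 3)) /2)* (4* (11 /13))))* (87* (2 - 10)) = 7349760 /1417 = 5186.85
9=9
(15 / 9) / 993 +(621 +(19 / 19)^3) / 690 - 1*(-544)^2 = -101382925162 / 342585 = -295935.10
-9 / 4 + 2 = -1 / 4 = -0.25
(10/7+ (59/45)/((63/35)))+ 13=8594/567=15.16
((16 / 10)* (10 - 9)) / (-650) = -4 / 1625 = -0.00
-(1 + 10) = -11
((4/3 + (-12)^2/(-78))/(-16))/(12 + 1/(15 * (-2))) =25/9334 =0.00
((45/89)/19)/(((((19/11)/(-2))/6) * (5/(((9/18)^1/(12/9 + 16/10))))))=-405/64258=-0.01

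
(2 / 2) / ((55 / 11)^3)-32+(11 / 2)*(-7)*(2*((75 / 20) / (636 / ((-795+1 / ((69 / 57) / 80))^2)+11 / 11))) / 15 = -7206553887949 / 140700834500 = -51.22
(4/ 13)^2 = 16/ 169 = 0.09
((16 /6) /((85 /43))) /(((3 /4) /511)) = 703136 /765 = 919.13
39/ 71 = 0.55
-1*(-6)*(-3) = -18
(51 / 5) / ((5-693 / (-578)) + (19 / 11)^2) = 1188946 / 1070335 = 1.11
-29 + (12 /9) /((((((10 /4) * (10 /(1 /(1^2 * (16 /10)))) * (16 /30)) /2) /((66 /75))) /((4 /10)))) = -7239 /250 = -28.96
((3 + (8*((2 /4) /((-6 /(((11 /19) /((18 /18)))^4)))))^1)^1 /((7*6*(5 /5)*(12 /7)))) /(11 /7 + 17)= 8005249 /3659413680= 0.00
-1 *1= -1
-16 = -16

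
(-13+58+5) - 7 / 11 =543 / 11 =49.36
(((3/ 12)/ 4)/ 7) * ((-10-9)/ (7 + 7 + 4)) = -19/ 2016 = -0.01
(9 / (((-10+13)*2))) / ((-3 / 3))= -3 / 2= -1.50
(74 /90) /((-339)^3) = -37 /1753119855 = -0.00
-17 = -17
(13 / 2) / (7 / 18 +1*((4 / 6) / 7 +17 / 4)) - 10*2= -22222 / 1193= -18.63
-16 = -16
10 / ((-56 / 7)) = -5 / 4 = -1.25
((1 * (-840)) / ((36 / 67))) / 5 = -938 / 3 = -312.67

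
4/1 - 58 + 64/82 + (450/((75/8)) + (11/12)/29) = -74021/14268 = -5.19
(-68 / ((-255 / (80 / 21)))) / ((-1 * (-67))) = 64 / 4221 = 0.02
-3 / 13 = -0.23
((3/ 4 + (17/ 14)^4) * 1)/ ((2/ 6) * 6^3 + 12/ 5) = 561665/ 14290752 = 0.04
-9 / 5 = -1.80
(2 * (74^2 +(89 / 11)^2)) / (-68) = -162.98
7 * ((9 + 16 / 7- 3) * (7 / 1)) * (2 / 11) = 812 / 11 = 73.82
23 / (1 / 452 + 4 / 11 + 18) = 114356 / 91315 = 1.25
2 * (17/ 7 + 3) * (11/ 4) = 29.86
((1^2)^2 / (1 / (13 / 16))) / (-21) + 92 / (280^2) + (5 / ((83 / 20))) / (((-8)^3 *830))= -243172519 / 6481171200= -0.04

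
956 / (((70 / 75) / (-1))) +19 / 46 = -329687 / 322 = -1023.87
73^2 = 5329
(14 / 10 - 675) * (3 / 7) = -10104 / 35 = -288.69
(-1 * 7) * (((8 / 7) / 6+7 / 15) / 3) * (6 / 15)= -46 / 75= -0.61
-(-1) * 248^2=61504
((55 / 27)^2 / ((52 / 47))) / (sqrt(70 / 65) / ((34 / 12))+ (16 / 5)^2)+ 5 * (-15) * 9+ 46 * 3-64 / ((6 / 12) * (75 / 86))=-382844026332161 / 560199485025-1510609375 * sqrt(182) / 1553619905136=-683.42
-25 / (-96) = 25 / 96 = 0.26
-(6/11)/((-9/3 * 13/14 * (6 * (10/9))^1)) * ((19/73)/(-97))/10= -399/50629150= -0.00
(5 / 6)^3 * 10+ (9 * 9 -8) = 8509 / 108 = 78.79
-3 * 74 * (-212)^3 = 2115244416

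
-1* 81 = -81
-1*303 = -303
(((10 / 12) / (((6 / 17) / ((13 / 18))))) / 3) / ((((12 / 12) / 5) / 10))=28.42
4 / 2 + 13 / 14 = 41 / 14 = 2.93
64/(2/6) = 192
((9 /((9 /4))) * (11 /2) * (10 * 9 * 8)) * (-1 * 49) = -776160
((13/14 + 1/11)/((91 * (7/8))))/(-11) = -628/539539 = -0.00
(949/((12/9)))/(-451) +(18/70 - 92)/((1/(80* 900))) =-83414093529/12628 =-6605487.29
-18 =-18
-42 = -42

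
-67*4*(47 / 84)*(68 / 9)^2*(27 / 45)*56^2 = -6523317248 / 405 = -16106956.17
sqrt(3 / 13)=sqrt(39) / 13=0.48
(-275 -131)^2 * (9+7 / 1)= 2637376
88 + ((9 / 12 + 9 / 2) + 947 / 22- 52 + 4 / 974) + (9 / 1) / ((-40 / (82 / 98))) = 883145057 / 10499720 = 84.11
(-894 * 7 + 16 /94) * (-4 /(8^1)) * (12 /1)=1764708 /47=37546.98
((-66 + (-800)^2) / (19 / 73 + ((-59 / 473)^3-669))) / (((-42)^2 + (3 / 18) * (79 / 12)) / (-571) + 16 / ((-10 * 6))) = 338734024247065832880 / 1188640313138734741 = 284.98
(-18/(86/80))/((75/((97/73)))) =-4656/15695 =-0.30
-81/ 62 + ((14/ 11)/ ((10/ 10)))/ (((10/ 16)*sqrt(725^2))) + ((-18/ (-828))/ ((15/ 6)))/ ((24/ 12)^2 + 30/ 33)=-999360338/ 767633625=-1.30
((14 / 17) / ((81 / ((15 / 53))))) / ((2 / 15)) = 175 / 8109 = 0.02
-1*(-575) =575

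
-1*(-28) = 28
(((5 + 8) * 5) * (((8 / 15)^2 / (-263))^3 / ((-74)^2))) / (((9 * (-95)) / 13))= 11075584 / 48508110513491203125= 0.00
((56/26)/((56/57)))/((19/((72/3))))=36/13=2.77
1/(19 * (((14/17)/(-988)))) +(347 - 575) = -2038/7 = -291.14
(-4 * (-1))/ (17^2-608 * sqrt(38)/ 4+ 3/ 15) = -3800 * sqrt(38)/ 4964471-7230/ 4964471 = -0.01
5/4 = 1.25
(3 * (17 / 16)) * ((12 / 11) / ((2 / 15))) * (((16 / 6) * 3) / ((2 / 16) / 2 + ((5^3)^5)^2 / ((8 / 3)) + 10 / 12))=110160 / 184401869773864746094223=0.00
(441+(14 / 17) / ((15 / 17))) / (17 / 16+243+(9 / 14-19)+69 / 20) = 742448 / 384981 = 1.93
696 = 696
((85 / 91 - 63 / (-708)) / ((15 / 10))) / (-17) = -21971 / 547638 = -0.04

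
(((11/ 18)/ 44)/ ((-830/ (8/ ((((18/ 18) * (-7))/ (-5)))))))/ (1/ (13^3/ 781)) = -2197/ 8167698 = -0.00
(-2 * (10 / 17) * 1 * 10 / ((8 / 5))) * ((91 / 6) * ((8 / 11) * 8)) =-364000 / 561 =-648.84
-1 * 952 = -952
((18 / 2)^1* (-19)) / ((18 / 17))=-323 / 2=-161.50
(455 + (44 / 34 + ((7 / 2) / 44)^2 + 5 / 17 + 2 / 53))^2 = 10151109774489035641 / 48683329294336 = 208513.06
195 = 195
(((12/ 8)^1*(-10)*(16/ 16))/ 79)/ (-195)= 1/ 1027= 0.00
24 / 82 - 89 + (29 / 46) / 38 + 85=-264507 / 71668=-3.69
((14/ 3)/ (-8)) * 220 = -385/ 3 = -128.33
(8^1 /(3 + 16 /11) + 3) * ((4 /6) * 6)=940 /49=19.18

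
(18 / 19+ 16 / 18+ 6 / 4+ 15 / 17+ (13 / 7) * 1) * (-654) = -26952539 / 6783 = -3973.54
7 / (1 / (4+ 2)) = 42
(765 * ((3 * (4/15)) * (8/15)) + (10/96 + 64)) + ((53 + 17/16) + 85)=15887/30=529.57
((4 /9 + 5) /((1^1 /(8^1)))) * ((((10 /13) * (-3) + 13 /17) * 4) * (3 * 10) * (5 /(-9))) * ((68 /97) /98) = 1091200 /34047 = 32.05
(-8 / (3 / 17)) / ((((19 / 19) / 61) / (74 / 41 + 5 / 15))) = -2181848 / 369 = -5912.87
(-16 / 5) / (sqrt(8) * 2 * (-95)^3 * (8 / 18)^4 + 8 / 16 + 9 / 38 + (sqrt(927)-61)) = 1994544 / (-1869885 * sqrt(103) + 37561725 + 83405440000 * sqrt(2)) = 0.00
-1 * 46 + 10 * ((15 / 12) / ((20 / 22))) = -129 / 4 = -32.25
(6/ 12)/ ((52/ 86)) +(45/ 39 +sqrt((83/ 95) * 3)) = sqrt(23655)/ 95 +103/ 52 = 3.60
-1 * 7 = -7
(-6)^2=36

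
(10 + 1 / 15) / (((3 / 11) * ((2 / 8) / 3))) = 6644 / 15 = 442.93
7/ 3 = 2.33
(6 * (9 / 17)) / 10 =27 / 85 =0.32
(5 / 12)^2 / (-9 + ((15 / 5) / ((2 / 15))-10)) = 25 / 504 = 0.05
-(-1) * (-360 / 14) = -180 / 7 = -25.71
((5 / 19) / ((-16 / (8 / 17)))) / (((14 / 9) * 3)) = -15 / 9044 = -0.00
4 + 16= 20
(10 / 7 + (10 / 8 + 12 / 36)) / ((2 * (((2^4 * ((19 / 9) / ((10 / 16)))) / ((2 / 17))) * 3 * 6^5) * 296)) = 1265 / 2664516943872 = 0.00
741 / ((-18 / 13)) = -3211 / 6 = -535.17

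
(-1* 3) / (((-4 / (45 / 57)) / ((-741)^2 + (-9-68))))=6176295 / 19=325068.16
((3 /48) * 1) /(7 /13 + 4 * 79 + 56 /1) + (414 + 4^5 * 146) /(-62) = -5808422589 /2402128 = -2418.03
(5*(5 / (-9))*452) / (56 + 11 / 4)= -9040 / 423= -21.37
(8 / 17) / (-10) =-4 / 85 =-0.05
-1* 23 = -23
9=9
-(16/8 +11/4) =-19/4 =-4.75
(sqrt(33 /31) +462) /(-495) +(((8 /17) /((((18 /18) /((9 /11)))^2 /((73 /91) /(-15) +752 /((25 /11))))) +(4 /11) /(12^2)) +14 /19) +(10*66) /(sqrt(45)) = -sqrt(1023) /15345 +44*sqrt(5) +332968982659 /3200897700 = 202.41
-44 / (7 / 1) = -44 / 7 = -6.29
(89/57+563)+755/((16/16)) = 75215/57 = 1319.56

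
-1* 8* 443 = -3544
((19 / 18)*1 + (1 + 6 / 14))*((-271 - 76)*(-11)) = 1194721 / 126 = 9481.91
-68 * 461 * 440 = -13793120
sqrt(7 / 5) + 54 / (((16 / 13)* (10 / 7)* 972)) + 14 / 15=2779 / 2880 + sqrt(35) / 5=2.15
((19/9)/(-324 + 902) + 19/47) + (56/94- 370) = -1919519/5202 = -369.00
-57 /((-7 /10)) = 570 /7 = 81.43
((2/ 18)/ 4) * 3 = 1/ 12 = 0.08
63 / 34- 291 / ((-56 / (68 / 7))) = 43593 / 833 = 52.33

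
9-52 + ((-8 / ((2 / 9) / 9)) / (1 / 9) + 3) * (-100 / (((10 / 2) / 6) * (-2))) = -174823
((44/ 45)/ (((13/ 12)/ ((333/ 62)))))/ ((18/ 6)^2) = 0.54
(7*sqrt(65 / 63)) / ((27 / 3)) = sqrt(455) / 27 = 0.79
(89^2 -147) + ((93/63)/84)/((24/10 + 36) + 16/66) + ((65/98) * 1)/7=7774.10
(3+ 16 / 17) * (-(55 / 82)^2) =-202675 / 114308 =-1.77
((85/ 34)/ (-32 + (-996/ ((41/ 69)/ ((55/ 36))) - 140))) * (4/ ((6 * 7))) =-205/ 2352987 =-0.00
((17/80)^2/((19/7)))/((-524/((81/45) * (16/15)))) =-6069/99560000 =-0.00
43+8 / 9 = 395 / 9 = 43.89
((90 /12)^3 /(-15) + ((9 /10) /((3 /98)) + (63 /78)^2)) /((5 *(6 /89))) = 386527 /67600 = 5.72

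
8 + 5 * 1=13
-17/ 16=-1.06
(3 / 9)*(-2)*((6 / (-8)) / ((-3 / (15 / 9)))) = -5 / 18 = -0.28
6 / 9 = 2 / 3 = 0.67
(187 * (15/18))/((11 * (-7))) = -85/42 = -2.02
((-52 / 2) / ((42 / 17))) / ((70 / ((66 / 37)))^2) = -0.01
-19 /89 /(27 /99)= -209 /267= -0.78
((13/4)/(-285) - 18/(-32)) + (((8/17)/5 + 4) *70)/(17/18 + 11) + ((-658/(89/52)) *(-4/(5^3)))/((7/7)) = 36.85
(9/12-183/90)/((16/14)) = -539/480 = -1.12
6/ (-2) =-3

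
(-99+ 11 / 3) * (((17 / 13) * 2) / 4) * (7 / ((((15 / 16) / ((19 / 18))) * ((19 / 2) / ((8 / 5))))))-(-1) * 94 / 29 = -4668658 / 58725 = -79.50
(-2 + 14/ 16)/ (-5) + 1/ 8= 7/ 20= 0.35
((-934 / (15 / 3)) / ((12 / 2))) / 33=-467 / 495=-0.94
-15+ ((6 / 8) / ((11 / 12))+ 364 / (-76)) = -3965 / 209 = -18.97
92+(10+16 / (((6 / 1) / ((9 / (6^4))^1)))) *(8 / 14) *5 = 22798 / 189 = 120.62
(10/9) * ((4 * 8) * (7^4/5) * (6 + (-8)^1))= -34147.56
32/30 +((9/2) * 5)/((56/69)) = 28.79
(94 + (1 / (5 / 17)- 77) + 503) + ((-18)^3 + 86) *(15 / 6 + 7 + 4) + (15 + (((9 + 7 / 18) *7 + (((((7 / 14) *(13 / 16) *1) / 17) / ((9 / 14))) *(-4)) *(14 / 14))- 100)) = -26202789 / 340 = -77067.03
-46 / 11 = -4.18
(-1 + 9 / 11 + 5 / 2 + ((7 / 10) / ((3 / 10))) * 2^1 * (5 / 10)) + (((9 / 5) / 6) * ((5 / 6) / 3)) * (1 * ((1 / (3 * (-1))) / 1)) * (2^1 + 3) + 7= 4559 / 396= 11.51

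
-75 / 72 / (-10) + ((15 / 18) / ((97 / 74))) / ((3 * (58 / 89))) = 173915 / 405072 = 0.43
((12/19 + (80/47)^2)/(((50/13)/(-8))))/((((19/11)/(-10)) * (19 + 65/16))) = 2710968832/1471293405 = 1.84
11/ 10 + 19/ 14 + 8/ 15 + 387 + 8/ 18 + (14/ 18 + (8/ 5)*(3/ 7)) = 123448/ 315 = 391.90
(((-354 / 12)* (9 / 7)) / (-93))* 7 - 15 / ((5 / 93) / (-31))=536415 / 62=8651.85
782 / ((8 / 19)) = 7429 / 4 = 1857.25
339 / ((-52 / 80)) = -6780 / 13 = -521.54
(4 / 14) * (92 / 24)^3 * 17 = 206839 / 756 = 273.60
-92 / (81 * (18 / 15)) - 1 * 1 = -473 / 243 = -1.95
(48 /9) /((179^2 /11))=176 /96123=0.00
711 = 711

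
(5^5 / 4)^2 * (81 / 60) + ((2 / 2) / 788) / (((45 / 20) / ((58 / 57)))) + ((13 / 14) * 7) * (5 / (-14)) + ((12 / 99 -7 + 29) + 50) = 410397690309239 / 498028608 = 824044.41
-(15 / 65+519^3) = -1817378670 / 13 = -139798359.23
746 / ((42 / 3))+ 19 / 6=2371 / 42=56.45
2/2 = 1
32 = 32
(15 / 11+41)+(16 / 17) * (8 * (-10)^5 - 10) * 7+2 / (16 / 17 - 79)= -1307897042504 / 248149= -5270611.78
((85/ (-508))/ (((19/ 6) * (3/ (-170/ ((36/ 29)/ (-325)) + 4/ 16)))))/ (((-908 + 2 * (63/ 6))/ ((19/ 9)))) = 136192015/ 72996552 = 1.87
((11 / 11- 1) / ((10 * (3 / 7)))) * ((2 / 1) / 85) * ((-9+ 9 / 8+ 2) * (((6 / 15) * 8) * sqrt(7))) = 0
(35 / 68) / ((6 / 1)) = 35 / 408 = 0.09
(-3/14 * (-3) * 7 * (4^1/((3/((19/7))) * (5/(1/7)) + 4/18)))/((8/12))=4617/6653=0.69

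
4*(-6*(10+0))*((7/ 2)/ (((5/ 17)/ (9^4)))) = -18738216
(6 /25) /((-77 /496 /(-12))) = 35712 /1925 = 18.55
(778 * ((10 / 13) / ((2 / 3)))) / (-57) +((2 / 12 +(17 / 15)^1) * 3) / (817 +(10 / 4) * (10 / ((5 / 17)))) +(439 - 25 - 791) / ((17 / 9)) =-215.33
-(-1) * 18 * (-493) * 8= -70992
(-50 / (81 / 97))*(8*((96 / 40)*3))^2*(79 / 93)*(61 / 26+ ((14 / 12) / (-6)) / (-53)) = -228678632960 / 576693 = -396534.44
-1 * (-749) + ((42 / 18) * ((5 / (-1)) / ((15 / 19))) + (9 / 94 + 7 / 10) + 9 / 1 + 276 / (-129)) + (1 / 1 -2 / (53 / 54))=3570915127 / 4820085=740.84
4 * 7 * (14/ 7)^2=112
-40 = -40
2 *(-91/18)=-91/9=-10.11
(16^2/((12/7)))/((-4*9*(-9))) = 112/243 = 0.46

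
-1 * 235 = -235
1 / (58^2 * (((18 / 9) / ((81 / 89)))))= 81 / 598792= 0.00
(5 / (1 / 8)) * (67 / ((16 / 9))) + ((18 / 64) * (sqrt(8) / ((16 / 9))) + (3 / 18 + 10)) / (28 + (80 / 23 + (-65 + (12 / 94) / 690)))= 1638479575 / 1087104-437805 * sqrt(2) / 46383104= 1507.18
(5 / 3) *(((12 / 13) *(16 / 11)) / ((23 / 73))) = 23360 / 3289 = 7.10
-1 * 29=-29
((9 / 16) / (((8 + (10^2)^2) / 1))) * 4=1 / 4448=0.00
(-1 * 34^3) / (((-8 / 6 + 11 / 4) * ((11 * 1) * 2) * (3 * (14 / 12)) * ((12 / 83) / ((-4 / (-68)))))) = -11288 / 77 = -146.60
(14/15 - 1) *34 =-34/15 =-2.27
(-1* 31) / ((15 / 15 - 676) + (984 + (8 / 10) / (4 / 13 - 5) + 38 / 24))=-113460 / 1136111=-0.10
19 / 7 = 2.71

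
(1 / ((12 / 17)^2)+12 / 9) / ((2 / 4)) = 481 / 72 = 6.68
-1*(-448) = 448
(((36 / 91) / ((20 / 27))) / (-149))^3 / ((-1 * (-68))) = -14348907 / 21188582704971500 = -0.00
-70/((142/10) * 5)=-70/71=-0.99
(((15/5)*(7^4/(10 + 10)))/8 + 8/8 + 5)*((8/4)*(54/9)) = 24489/40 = 612.22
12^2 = 144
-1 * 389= -389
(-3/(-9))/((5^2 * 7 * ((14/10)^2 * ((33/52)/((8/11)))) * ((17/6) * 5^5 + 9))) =832/6621264111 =0.00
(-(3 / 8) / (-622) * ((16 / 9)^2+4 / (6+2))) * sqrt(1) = 0.00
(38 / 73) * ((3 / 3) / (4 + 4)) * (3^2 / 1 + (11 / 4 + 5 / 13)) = 11989 / 15184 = 0.79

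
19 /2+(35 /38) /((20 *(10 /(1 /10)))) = 144407 /15200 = 9.50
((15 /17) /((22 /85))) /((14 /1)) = 75 /308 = 0.24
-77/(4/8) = -154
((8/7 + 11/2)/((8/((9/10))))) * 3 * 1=2511/1120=2.24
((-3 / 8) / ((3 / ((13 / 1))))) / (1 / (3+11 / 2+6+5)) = -507 / 16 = -31.69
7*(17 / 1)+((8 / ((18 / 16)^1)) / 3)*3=1135 / 9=126.11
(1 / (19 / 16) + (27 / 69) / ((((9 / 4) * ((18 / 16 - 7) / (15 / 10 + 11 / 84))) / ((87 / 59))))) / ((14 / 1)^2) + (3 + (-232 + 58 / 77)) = -1043554742957 / 4572125173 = -228.24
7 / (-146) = -7 / 146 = -0.05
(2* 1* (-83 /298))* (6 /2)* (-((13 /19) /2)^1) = 3237 /5662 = 0.57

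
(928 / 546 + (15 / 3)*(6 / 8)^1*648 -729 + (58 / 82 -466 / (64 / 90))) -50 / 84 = 62531513 / 59696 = 1047.50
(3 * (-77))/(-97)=231/97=2.38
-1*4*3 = -12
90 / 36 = 5 / 2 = 2.50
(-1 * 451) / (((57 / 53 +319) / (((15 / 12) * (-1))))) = 119515 / 67856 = 1.76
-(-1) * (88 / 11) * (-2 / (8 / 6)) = -12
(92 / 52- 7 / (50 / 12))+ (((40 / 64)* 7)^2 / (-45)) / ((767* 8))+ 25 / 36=69238163 / 88358400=0.78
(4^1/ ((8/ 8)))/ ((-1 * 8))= -1/ 2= -0.50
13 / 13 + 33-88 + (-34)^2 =1102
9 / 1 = 9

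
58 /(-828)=-29 /414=-0.07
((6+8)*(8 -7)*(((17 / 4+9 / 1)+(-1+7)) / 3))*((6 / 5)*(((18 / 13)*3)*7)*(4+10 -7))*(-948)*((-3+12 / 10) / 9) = 1352031912 / 325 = 4160098.19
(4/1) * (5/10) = 2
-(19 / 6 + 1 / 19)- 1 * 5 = -937 / 114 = -8.22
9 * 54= 486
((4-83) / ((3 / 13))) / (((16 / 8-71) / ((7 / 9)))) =7189 / 1863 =3.86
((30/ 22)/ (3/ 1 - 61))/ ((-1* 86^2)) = 15/ 4718648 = 0.00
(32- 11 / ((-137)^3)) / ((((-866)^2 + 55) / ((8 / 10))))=329133228 / 9642715174415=0.00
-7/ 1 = -7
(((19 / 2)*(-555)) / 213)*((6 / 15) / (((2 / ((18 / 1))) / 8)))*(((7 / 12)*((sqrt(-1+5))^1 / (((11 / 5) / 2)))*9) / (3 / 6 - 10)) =559440 / 781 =716.31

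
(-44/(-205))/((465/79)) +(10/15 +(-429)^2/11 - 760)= 15971.70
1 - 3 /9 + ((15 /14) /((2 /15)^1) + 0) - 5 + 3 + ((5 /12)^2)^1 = 6931 /1008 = 6.88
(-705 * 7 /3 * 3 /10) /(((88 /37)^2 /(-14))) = 9458421 /7744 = 1221.39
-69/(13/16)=-1104/13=-84.92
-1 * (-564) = 564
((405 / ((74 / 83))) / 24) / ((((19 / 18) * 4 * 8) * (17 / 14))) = 0.46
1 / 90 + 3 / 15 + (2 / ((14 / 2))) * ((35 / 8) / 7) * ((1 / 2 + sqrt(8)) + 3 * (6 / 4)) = 5 * sqrt(2) / 14 + 1391 / 1260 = 1.61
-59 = -59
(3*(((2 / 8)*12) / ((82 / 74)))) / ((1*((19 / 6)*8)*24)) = 333 / 24928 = 0.01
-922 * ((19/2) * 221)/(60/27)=-871082.55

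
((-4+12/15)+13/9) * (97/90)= -7663/4050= -1.89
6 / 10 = 3 / 5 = 0.60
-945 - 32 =-977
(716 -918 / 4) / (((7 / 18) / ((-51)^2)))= 3253851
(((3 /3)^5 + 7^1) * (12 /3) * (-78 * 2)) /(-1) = 4992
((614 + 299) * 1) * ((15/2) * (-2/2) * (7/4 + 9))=-588885/8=-73610.62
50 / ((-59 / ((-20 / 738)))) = 0.02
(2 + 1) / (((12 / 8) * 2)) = 1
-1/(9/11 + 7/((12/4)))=-0.32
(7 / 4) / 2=7 / 8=0.88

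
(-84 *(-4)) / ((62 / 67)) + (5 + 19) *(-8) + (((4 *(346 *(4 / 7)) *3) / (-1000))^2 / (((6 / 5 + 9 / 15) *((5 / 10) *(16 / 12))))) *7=138292176 / 678125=203.93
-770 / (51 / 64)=-49280 / 51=-966.27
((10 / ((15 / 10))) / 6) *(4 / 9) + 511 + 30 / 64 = 1327007 / 2592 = 511.96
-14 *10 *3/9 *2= -280/3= -93.33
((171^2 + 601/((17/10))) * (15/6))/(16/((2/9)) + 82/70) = 88043725/87074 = 1011.14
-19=-19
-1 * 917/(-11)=83.36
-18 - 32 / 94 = -862 / 47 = -18.34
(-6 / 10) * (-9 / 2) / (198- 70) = 27 / 1280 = 0.02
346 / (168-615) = -346 / 447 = -0.77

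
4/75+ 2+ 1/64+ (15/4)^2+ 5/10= 79831/4800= 16.63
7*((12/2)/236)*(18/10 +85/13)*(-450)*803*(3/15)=-82257714/767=-107246.04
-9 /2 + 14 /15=-107 /30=-3.57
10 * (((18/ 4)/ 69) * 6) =3.91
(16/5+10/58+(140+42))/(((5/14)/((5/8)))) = 188153/580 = 324.40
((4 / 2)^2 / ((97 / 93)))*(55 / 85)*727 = 2974884 / 1649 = 1804.05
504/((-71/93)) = -46872/71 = -660.17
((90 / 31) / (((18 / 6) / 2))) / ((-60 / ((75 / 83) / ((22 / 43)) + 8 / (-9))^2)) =-207849889 / 8372367036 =-0.02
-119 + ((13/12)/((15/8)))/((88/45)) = -5223/44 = -118.70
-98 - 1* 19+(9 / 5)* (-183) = -2232 / 5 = -446.40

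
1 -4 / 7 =3 / 7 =0.43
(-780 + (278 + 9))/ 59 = -493/ 59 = -8.36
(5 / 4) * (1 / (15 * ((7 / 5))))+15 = 1265 / 84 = 15.06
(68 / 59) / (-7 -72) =-68 / 4661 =-0.01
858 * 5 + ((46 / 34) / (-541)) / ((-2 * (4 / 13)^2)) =1262568047 / 294304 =4290.01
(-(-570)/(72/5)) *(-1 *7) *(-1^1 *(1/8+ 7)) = 63175/32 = 1974.22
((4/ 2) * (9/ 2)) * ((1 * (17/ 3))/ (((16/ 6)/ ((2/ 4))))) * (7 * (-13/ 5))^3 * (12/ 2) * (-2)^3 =2767112.71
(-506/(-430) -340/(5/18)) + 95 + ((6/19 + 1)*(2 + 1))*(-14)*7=-6187408/4085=-1514.67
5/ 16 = 0.31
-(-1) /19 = 1 /19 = 0.05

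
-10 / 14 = -5 / 7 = -0.71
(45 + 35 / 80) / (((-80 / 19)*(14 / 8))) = -6.17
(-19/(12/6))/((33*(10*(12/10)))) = -19/792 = -0.02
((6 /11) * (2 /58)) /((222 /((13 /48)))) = 13 /566544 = 0.00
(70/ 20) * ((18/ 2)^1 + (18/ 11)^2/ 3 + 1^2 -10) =378/ 121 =3.12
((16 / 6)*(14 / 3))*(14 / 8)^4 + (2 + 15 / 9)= 17335 / 144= 120.38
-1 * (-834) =834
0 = 0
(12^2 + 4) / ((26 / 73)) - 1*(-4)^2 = 5194 / 13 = 399.54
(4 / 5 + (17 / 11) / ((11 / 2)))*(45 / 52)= 2943 / 3146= 0.94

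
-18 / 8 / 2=-9 / 8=-1.12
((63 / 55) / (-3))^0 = 1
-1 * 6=-6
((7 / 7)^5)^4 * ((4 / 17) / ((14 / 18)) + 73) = 8723 / 119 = 73.30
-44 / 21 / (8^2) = -0.03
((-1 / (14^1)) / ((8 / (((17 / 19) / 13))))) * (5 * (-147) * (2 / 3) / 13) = 595 / 25688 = 0.02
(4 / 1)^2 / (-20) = -4 / 5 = -0.80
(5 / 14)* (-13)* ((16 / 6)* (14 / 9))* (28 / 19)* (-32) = 465920 / 513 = 908.23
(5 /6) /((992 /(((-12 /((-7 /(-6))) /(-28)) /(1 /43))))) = 645 /48608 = 0.01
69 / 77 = 0.90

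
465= 465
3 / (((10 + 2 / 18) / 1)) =27 / 91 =0.30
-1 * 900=-900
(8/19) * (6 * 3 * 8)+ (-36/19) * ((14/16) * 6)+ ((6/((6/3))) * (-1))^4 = 2502/19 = 131.68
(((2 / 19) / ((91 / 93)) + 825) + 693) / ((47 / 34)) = 89243472 / 81263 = 1098.21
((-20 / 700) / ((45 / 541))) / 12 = -541 / 18900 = -0.03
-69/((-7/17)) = 1173/7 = 167.57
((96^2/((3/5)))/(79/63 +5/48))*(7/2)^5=8131898880/1369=5940028.40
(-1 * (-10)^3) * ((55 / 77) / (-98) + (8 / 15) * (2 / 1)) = 1090100 / 1029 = 1059.38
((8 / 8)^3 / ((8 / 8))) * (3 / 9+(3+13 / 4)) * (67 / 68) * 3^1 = 5293 / 272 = 19.46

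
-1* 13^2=-169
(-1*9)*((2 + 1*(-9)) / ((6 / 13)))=273 / 2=136.50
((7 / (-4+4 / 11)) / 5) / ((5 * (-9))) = 77 / 9000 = 0.01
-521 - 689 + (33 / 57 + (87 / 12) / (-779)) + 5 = -1204.43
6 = 6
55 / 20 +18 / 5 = 127 / 20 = 6.35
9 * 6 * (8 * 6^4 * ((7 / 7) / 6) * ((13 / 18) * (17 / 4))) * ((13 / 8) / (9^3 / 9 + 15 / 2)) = 310284 / 59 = 5259.05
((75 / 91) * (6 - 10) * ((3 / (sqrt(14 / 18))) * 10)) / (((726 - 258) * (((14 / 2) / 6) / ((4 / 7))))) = -0.12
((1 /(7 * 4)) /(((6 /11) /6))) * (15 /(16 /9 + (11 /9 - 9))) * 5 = -275 /56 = -4.91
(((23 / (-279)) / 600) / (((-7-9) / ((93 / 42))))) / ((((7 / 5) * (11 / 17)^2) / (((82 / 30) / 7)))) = 272527 / 21515155200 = 0.00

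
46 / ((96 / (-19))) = -437 / 48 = -9.10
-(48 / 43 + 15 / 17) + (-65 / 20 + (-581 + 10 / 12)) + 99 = -4266835 / 8772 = -486.42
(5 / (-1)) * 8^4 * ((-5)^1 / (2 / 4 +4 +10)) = 204800 / 29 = 7062.07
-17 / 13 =-1.31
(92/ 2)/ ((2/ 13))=299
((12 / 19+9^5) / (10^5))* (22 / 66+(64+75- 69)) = 78909991 / 1900000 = 41.53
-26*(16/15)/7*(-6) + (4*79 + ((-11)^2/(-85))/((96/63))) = 6451461/19040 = 338.84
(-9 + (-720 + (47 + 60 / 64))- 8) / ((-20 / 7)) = 15435 / 64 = 241.17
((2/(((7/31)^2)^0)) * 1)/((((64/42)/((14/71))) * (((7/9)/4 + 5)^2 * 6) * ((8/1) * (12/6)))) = 3969/39724784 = 0.00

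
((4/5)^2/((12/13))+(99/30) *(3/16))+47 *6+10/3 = 687949/2400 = 286.65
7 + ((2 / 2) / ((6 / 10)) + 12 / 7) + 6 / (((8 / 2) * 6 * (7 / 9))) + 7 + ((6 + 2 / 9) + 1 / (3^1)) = 6113 / 252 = 24.26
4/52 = 1/13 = 0.08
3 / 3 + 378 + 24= 403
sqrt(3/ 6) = sqrt(2)/ 2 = 0.71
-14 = -14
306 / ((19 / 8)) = 2448 / 19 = 128.84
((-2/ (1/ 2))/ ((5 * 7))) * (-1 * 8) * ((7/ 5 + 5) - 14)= -1216/ 175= -6.95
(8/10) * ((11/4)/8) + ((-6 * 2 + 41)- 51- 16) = -1509/40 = -37.72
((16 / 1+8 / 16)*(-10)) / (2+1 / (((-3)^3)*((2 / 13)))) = -1782 / 19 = -93.79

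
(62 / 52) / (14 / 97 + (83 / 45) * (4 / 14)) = 947205 / 533312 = 1.78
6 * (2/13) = 0.92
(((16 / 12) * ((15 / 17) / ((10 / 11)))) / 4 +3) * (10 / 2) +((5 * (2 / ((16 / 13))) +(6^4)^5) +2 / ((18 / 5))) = 4475137930637113589 / 1224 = 3656158440063001.30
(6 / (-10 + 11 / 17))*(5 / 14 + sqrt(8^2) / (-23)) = -51 / 8533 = -0.01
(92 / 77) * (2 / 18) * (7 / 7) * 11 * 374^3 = 4812853408 / 63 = 76394498.54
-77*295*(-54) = 1226610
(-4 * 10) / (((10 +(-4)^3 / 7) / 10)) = -1400 / 3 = -466.67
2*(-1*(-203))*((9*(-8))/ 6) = -4872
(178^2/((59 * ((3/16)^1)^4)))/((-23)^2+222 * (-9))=-2076442624/7020351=-295.77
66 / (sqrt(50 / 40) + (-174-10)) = -48576 / 135419-132 * sqrt(5) / 135419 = -0.36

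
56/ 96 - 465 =-5573/ 12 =-464.42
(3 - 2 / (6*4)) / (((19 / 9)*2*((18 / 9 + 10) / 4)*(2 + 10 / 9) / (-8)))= -45 / 76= -0.59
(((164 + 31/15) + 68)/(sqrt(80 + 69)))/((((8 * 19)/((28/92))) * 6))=24577 * sqrt(149)/46881360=0.01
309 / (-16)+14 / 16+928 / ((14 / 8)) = 57327 / 112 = 511.85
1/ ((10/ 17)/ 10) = 17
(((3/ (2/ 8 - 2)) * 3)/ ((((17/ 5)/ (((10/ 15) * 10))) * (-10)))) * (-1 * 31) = -3720/ 119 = -31.26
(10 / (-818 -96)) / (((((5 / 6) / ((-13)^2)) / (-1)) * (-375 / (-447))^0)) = 1014 / 457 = 2.22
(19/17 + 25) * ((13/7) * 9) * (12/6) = 873.08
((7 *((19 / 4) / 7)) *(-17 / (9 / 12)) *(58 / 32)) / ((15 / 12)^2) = -9367 / 75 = -124.89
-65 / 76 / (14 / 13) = -845 / 1064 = -0.79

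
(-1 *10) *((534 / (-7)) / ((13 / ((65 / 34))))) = 13350 / 119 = 112.18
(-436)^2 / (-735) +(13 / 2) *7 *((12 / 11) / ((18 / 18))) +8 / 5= -335362 / 1617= -207.40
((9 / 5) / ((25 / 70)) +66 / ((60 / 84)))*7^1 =17052 / 25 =682.08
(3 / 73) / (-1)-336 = -24531 / 73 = -336.04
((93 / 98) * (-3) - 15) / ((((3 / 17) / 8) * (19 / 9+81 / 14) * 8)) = -89199 / 6965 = -12.81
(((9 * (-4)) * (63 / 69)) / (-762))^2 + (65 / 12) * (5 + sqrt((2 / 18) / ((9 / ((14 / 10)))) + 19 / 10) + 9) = 13 * sqrt(15530) / 216 + 3882264911 / 51193446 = 83.34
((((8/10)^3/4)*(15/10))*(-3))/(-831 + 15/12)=0.00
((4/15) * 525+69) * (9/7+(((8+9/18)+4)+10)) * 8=278388/7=39769.71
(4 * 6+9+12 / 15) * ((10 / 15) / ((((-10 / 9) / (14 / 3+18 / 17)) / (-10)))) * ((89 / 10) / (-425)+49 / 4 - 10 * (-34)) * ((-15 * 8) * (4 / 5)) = -7091774234688 / 180625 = -39262417.91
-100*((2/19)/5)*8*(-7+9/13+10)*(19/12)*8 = -10240/13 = -787.69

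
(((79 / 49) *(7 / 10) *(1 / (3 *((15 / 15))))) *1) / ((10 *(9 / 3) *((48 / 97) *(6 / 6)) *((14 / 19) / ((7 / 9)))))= 145597 / 5443200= 0.03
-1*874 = -874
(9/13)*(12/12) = 9/13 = 0.69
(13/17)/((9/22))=286/153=1.87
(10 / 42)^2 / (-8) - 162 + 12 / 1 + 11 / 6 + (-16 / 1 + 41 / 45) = -2879953 / 17640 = -163.26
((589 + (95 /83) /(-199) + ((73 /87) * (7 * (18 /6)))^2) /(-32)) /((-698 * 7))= 1784933585 /310264841792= 0.01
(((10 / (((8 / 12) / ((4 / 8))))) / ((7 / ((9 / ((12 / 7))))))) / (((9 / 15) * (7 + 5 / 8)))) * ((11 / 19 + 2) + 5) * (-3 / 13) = -32400 / 15067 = -2.15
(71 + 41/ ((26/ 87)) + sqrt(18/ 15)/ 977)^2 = 5413 * sqrt(30)/ 63505 + 139841214139061/ 3226308020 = 43344.50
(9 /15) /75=1 /125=0.01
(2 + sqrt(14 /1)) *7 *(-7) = -49 *sqrt(14) - 98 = -281.34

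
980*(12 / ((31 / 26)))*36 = 11007360 / 31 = 355076.13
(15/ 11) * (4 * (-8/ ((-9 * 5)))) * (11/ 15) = 32/ 45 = 0.71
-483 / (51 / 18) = -2898 / 17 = -170.47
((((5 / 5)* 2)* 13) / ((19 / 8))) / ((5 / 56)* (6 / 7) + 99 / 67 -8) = -2731456 / 1608293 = -1.70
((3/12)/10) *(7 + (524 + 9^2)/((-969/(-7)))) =5509/19380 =0.28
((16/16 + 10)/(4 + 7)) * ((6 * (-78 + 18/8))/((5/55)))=-9999/2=-4999.50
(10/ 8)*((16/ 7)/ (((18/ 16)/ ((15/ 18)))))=2.12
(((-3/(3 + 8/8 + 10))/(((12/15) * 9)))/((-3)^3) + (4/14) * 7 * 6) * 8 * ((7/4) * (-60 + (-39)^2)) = 26510819/108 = 245470.55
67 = 67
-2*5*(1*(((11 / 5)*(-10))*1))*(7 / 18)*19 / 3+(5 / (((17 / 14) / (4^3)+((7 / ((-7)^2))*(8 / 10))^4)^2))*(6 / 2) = 15140181990799028870 / 365077277346123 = 41471.17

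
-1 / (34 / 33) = -33 / 34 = -0.97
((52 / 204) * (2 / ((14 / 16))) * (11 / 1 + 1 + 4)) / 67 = 3328 / 23919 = 0.14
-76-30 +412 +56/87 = 26678/87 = 306.64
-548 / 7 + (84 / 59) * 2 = -31156 / 413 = -75.44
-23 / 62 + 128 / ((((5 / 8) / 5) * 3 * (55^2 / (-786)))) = -89.06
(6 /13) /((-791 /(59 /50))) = -177 /257075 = -0.00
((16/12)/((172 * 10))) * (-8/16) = -1/2580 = -0.00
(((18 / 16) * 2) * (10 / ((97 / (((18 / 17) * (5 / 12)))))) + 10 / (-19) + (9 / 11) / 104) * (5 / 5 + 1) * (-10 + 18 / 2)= 0.83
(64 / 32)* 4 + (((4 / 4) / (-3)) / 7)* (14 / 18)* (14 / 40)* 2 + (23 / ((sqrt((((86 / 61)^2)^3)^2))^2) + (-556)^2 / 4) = 1707857686821811341204427734289 / 22096077445654314246696960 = 77292.35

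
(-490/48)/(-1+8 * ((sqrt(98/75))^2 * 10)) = -1225/12424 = -0.10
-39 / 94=-0.41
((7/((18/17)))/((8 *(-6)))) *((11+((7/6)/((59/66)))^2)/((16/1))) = -438515/4010112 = -0.11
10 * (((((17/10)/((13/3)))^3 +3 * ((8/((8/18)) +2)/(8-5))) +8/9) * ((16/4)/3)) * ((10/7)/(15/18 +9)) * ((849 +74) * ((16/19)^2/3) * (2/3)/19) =60232335337472/193888737315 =310.65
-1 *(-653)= 653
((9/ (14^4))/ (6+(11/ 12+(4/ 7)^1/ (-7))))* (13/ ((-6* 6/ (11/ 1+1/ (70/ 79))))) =-33111/ 220562720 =-0.00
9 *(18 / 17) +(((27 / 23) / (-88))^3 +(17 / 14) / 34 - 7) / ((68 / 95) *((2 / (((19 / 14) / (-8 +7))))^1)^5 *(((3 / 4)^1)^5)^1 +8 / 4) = 195849976211766221487 / 190173592143728714752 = 1.03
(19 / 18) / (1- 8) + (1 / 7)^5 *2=-45583 / 302526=-0.15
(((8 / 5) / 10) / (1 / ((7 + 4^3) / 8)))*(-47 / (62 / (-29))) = 96773 / 3100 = 31.22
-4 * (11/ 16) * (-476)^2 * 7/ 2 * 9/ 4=-9813573/ 2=-4906786.50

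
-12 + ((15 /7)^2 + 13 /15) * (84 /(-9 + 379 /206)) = -66532 /875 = -76.04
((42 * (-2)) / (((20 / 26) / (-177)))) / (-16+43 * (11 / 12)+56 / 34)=771.17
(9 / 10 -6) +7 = 19 / 10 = 1.90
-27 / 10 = -2.70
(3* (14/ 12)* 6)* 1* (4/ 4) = 21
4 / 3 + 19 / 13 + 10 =499 / 39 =12.79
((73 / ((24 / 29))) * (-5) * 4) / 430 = -2117 / 516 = -4.10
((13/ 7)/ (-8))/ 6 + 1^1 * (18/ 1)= 6035/ 336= 17.96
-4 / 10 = -2 / 5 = -0.40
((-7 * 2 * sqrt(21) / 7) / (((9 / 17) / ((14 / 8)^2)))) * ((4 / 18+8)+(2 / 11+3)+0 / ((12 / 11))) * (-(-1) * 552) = -21630511 * sqrt(21) / 297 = -333749.00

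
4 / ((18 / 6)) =1.33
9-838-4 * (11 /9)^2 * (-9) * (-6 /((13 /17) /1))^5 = -594057922729 /371293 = -1599970.70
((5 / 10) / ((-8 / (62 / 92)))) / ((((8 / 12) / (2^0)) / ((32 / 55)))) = -93 / 2530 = -0.04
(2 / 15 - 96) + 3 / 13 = -95.64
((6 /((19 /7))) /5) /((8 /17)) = 357 /380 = 0.94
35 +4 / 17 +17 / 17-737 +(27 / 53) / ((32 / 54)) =-10089831 / 14416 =-699.91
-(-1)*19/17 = 19/17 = 1.12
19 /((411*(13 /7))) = 133 /5343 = 0.02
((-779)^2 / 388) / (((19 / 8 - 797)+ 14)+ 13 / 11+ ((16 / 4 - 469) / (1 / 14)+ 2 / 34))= -226958534 / 1057777143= -0.21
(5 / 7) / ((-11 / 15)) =-75 / 77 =-0.97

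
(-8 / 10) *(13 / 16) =-13 / 20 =-0.65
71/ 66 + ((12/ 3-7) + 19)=1127/ 66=17.08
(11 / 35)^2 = 0.10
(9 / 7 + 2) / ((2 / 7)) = 23 / 2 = 11.50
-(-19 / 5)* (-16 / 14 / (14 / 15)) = -228 / 49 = -4.65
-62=-62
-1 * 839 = -839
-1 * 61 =-61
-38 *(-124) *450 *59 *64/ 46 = 4003315200/ 23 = 174057182.61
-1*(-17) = 17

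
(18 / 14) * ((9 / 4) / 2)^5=531441 / 229376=2.32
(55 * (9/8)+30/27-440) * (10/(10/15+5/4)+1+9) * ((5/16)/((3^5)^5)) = -23751875/11224879497900864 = -0.00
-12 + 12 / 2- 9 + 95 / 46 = -595 / 46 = -12.93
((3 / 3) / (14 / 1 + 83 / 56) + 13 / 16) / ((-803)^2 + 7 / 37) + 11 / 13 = 3640536632807 / 4302445467840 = 0.85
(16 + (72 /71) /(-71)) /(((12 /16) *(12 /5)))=402920 /45369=8.88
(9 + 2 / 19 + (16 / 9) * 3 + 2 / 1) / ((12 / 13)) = 17.81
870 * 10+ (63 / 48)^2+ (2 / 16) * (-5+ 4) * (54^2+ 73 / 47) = 100311127 / 12032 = 8337.03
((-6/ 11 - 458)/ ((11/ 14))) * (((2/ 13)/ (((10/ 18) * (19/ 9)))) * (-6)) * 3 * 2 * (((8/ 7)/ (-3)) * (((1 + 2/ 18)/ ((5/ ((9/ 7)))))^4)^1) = -193093632/ 27599495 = -7.00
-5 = -5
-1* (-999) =999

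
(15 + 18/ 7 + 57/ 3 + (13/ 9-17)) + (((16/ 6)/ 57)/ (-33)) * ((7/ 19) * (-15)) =584396/ 27797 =21.02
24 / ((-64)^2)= 3 / 512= 0.01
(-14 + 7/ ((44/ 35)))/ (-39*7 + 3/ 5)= 0.03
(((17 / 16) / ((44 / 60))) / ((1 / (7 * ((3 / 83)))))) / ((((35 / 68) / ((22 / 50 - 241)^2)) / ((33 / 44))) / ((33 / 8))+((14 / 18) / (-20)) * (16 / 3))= -15874899378075 / 8981740621856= -1.77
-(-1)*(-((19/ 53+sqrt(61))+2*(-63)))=6659/ 53 -sqrt(61)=117.83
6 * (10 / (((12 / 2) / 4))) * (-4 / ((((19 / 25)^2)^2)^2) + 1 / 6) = -72902516239180 / 50950689123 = -1430.84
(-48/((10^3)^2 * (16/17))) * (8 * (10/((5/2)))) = -51/31250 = -0.00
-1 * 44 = -44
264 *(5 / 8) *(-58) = -9570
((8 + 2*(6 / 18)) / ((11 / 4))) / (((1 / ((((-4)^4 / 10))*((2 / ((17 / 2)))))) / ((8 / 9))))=425984 / 25245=16.87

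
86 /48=43 /24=1.79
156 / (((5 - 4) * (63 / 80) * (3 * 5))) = 832 / 63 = 13.21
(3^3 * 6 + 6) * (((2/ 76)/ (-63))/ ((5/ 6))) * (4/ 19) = -32/ 1805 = -0.02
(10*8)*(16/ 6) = 640/ 3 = 213.33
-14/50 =-7/25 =-0.28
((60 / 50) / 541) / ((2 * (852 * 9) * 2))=1 / 13827960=0.00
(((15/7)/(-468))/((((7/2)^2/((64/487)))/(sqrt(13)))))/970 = -32 *sqrt(13)/631916103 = -0.00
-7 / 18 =-0.39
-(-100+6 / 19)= 99.68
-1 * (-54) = 54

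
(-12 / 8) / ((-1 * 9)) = 1 / 6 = 0.17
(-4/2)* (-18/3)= 12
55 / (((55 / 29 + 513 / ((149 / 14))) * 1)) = 237655 / 216473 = 1.10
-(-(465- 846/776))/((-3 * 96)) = -59999/37248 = -1.61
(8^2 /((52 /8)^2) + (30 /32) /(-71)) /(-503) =-0.00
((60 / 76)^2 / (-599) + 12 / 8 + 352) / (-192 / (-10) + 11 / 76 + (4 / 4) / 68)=12994844455 / 711665311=18.26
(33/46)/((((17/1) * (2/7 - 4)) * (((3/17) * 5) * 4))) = -77/23920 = -0.00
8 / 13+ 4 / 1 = 60 / 13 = 4.62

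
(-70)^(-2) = 1 / 4900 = 0.00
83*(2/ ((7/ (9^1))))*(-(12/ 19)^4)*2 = -61959168/ 912247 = -67.92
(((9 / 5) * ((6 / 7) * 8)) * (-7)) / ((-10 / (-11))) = -2376 / 25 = -95.04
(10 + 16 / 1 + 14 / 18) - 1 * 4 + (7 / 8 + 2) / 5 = 8407 / 360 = 23.35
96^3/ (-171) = -98304/ 19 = -5173.89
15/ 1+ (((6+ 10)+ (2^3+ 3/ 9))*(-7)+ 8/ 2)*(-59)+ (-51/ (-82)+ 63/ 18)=1209433/ 123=9832.79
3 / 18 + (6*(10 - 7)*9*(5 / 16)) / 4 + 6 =1807 / 96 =18.82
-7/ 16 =-0.44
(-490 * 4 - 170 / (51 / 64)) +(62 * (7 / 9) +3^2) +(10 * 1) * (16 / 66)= -209255 / 99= -2113.69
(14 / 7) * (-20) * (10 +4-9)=-200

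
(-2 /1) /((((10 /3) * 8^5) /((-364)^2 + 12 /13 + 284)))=-647307 /266240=-2.43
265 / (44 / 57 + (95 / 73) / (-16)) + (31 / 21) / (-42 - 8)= 18523346713 / 48275850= 383.70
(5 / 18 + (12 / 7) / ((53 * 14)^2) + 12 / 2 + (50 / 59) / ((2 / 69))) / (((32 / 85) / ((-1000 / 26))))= -386110825128125 / 106415212176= -3628.34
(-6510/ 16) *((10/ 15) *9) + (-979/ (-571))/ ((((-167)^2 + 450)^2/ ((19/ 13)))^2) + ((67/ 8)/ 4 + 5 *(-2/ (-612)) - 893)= -59727813121650170171848945367/ 17924761484372084512970592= -3332.14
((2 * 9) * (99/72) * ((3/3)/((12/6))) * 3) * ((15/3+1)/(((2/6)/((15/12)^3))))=334125/256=1305.18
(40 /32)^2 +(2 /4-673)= -10735 /16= -670.94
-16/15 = -1.07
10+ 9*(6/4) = 47/2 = 23.50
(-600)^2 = 360000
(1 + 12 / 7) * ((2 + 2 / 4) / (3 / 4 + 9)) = 190 / 273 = 0.70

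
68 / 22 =34 / 11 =3.09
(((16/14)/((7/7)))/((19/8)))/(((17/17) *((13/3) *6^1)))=32/1729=0.02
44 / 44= 1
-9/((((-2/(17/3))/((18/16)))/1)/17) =7803/16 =487.69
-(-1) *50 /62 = 25 /31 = 0.81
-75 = -75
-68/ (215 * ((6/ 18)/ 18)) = -3672/ 215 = -17.08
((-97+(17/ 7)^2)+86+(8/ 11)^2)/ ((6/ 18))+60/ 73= -5582226/ 432817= -12.90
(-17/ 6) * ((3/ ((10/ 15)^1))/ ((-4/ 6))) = 153/ 8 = 19.12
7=7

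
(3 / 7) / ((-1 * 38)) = -3 / 266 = -0.01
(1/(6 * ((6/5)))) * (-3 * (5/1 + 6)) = -55/12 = -4.58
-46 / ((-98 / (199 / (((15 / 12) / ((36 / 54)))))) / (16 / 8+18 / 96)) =4577 / 42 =108.98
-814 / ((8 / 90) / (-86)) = 787545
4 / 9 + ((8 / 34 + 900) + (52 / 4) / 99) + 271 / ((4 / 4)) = 657386 / 561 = 1171.81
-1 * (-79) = 79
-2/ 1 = -2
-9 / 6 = -3 / 2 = -1.50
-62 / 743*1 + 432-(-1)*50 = 358064 / 743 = 481.92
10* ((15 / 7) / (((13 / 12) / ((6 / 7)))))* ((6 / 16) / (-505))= -810 / 64337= -0.01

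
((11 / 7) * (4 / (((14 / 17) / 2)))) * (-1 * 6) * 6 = -26928 / 49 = -549.55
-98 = -98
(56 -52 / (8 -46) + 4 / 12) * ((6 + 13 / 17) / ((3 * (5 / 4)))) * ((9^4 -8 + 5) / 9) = 661457368 / 8721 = 75846.50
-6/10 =-3/5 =-0.60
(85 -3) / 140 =0.59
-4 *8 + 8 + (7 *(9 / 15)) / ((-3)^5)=-9727 / 405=-24.02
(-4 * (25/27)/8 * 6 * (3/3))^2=625/81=7.72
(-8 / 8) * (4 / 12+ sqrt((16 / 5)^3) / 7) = -64 * sqrt(5) / 175 -1 / 3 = -1.15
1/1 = 1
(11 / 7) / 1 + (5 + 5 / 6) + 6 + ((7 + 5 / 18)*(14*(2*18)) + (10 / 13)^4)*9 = 39619800587 / 1199562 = 33028.56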